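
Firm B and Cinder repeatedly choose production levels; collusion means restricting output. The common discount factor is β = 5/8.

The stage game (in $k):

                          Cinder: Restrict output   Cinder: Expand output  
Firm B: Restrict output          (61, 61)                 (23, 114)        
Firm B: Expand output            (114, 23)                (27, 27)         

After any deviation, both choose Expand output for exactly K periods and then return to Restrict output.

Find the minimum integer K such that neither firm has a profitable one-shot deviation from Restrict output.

6

Need Σ_{k=1}^{K} β^k ≥ (114−61)/(61−27) = 1.5588 at β = 5/8.
At K = 5 the sum is 1.5077 < 1.5588; at K = 6 it is 1.5673 ≥ 1.5588.
So the minimum punishment length is K = 6.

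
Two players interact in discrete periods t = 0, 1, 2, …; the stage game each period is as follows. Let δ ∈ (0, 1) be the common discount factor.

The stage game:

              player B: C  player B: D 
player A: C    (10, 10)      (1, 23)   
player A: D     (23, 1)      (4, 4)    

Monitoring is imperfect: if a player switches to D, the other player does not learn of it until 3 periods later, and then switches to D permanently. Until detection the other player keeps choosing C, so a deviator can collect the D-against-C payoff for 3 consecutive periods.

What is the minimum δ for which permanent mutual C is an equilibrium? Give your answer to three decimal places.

Deviating for the 3 undetected periods gains 23−10 = 13 per period over cooperation, then loses 10−4 = 6 per period forever once punishment starts.
Gain: 13(1 + δ + … + δ^2); loss: 6·δ^3/(1−δ).
No profitable deviation ⇔ 13(1−δ^3) ≤ 6·δ^3, i.e. δ^3 ≥ 13/(13+6) = 13/19.
Hence δ ≥ (13/19)^(1/3) ≈ 0.881.

0.881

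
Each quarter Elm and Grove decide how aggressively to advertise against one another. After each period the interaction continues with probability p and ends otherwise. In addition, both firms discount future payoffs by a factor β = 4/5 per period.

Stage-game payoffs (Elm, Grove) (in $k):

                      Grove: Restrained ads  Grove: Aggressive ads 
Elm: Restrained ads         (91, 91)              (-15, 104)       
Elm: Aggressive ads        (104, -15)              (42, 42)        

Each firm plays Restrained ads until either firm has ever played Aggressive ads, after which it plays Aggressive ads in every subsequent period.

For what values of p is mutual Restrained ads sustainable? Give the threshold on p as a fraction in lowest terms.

Expected continuation weight on next period's payoff is β·p = 4/5·p, which plays the role of the discount factor.
Cooperation requires 4/5·p ≥ (104−91)/(104−42) = 13/62, hence p ≥ 65/248.

65/248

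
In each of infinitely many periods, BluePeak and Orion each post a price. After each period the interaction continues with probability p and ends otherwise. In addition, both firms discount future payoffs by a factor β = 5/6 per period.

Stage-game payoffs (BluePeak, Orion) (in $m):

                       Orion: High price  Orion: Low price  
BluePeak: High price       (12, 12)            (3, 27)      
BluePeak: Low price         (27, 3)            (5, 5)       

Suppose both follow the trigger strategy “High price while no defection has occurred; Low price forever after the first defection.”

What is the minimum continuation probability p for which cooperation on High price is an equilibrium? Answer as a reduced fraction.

Expected continuation weight on next period's payoff is β·p = 5/6·p, which plays the role of the discount factor.
Cooperation requires 5/6·p ≥ (27−12)/(27−5) = 15/22, hence p ≥ 9/11.

9/11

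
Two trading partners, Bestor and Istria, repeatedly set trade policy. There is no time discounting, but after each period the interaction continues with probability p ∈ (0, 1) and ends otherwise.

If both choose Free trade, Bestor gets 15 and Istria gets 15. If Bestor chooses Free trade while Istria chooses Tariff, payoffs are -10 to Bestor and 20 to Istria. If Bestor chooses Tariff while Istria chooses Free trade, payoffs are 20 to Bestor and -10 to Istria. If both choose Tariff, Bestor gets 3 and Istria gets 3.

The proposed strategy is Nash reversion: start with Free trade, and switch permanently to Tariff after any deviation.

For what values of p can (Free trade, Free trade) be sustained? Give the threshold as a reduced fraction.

5/17

With no time discounting, the continuation probability p plays the role of the discount factor.
Grim-trigger IC: 15/(1−p) ≥ 20 + 3p/(1−p) ⇒ p ≥ (20−15)/(20−3) = 5/17.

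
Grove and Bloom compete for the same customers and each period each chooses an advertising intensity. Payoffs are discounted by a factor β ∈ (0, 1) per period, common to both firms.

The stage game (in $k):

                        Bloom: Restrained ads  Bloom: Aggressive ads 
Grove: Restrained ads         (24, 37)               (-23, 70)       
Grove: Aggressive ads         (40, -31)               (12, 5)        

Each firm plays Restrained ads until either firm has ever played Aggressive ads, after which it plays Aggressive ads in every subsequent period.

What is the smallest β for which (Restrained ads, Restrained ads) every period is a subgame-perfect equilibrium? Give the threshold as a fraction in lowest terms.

4/7

Grove's threshold: (40−24)/(40−12) = 4/7.
Bloom's threshold: (70−37)/(70−5) = 33/65.
4/7 > 33/65, so Grove binds and β* = 4/7.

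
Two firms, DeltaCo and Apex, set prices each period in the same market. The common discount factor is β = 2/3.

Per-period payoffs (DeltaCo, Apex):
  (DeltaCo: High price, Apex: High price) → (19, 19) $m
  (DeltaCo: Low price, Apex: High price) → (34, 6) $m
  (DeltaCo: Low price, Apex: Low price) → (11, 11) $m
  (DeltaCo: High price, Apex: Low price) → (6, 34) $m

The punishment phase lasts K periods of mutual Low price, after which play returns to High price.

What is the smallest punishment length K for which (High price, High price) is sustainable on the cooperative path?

7

IC: β(1−β^K)/(1−β) ≥ (34−19)/(19−11) = 15/8.
With β = 2/3: need 1 − β^K ≥ 15/8·(1−2/3)/(2/3), i.e. β^K ≤ 0.0625.
Since (2/3)^6 = 0.0878 and (2/3)^7 = 0.0585, the smallest such K is 7.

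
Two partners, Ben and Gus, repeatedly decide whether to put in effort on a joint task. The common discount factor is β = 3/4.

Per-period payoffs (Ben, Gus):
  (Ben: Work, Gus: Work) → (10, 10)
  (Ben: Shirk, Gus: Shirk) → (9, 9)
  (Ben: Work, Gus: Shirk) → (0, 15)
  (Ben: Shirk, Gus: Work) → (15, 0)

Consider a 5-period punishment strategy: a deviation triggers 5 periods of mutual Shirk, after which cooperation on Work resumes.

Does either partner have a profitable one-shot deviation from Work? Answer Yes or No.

Comparing payoff streams over the 6 periods until play realigns: cooperate → 10(1+β+…+β^5); deviate → 15 + 9(β+…+β^5).
Cooperation is sustained iff (10−9)(β+…+β^5) ≥ 15−10.
β+…+β^5 = 3/4·(1−(3/4)^5)/(1−3/4) = 2.2881, and (15−10)/(10−9) = 5.0000.
2.2881 < 5.0000, so cooperation is not sustainable.

Yes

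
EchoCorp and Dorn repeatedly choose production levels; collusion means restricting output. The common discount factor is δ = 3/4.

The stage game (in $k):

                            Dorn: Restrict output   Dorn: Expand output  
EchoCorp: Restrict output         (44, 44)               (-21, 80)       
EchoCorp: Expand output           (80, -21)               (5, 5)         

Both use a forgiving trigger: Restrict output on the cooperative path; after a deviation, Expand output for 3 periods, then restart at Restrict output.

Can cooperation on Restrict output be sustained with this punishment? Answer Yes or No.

Yes

Comparing payoff streams over the 4 periods until play realigns: cooperate → 44(1+δ+…+δ^3); deviate → 80 + 5(δ+…+δ^3).
Cooperation is sustained iff (44−5)(δ+…+δ^3) ≥ 80−44.
δ+…+δ^3 = 3/4·(1−(3/4)^3)/(1−3/4) = 1.7344, and (80−44)/(44−5) = 0.9231.
1.7344 ≥ 0.9231, so cooperation is sustainable.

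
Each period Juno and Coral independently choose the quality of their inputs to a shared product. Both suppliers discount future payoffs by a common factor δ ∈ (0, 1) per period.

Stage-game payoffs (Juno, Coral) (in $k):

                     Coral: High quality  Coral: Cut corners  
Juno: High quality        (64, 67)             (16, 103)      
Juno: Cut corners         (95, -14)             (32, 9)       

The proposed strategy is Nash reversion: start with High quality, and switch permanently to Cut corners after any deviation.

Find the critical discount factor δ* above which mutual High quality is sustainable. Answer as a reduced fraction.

31/63

For Juno: deviation gain 95−64 = 31, per-period punishment loss 64−32 = 32. IC gives δ ≥ 31/63.
For Coral: gain 36, loss 58 per period, so δ ≥ 36/94 = 18/47.
The tighter constraint is Juno's, so cooperation needs δ ≥ 31/63.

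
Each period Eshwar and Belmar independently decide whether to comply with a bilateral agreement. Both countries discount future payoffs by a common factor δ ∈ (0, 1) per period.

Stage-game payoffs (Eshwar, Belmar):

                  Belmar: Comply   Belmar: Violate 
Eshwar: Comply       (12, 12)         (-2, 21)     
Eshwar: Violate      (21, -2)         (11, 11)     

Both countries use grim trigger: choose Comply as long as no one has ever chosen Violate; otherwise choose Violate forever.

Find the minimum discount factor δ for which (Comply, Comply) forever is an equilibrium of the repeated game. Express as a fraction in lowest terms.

Under grim trigger the critical discount factor is (T−C)/(T−P) with T = 21, C = 12, P = 11.
δ* = (21−12)/(21−11) = 9/10.

9/10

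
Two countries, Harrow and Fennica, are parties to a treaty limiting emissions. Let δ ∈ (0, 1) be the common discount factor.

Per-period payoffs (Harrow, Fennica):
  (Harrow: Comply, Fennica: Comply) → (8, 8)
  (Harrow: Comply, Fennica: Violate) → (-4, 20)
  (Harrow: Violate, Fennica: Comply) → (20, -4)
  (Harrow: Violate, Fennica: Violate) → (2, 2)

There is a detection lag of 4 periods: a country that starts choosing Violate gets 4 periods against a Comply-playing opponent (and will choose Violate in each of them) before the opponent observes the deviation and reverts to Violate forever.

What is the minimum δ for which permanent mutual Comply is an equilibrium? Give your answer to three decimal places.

0.904

The best deviation is to choose Violate for all 4 undetected periods, earning 20 each, then 2 forever once detected.
Deviation value: 20(1−δ^4)/(1−δ) + 2δ^4/(1−δ); cooperation value: 8/(1−δ).
IC: 8 ≥ 20(1−δ^4) + 2δ^4 = 20 − 18δ^4.
So δ^4 ≥ 12/18 = 2/3, giving δ ≥ (2/3)^(1/4) ≈ 0.904.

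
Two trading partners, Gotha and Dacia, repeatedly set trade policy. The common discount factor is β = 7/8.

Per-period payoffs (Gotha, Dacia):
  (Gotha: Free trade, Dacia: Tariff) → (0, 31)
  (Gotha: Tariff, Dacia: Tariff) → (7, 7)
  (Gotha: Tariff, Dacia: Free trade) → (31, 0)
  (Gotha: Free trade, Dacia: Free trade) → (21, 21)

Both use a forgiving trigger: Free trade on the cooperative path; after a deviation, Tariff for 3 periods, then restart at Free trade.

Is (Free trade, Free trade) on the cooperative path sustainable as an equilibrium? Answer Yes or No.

IC: β+…+β^3 ≥ (31−21)/(21−7) = 5/7.
At β = 7/8: partial sum = 2.3105 ≥ 0.7143. Cooperation sustainable.

Yes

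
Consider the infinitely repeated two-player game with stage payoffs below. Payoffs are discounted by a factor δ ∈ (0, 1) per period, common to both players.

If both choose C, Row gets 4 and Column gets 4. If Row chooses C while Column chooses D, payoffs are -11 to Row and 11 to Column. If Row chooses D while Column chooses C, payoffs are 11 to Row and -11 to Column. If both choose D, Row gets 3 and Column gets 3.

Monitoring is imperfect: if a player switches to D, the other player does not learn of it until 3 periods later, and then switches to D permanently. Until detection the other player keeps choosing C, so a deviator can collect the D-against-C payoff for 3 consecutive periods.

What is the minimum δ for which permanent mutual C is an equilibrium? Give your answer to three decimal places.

Deviating for the 3 undetected periods gains 11−4 = 7 per period over cooperation, then loses 4−3 = 1 per period forever once punishment starts.
Gain: 7(1 + δ + … + δ^2); loss: 1·δ^3/(1−δ).
No profitable deviation ⇔ 7(1−δ^3) ≤ 1·δ^3, i.e. δ^3 ≥ 7/(7+1) = 7/8.
Hence δ ≥ (7/8)^(1/3) ≈ 0.956.

0.956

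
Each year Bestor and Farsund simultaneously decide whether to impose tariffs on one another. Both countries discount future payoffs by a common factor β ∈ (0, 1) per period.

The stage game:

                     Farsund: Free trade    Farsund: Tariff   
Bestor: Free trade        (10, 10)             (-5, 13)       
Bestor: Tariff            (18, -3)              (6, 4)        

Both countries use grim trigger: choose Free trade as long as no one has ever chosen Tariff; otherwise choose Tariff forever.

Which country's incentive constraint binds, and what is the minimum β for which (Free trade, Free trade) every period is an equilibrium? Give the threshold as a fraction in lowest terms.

Bestor; β ≥ 2/3

Bestor's threshold: (18−10)/(18−6) = 2/3.
Farsund's threshold: (13−10)/(13−4) = 1/3.
2/3 > 1/3, so Bestor binds and β* = 2/3.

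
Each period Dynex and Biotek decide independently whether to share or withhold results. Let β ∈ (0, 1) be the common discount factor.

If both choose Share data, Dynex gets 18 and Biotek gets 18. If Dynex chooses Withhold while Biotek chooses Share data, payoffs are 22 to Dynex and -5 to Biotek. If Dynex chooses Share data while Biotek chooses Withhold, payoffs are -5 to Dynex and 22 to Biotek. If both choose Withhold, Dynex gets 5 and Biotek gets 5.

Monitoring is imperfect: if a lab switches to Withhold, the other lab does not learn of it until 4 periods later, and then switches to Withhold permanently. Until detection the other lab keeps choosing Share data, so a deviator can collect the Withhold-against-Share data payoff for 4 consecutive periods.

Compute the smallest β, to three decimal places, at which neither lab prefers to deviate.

0.696

Deviating for the 4 undetected periods gains 22−18 = 4 per period over cooperation, then loses 18−5 = 13 per period forever once punishment starts.
Gain: 4(1 + β + … + β^3); loss: 13·β^4/(1−β).
No profitable deviation ⇔ 4(1−β^4) ≤ 13·β^4, i.e. β^4 ≥ 4/(4+13) = 4/17.
Hence β ≥ (4/17)^(1/4) ≈ 0.696.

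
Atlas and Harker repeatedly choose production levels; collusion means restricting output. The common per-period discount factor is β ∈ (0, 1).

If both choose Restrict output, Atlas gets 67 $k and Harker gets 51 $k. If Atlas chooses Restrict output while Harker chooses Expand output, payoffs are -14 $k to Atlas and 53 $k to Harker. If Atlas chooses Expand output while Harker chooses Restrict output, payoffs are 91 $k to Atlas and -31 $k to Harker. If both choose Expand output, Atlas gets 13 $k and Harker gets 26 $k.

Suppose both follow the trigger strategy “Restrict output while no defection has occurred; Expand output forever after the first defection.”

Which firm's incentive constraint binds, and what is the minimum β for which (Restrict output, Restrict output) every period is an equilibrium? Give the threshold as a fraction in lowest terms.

For Atlas: deviation gain 91−67 = 24, per-period punishment loss 67−13 = 54. IC gives β ≥ 24/78 = 4/13.
For Harker: gain 2, loss 25 per period, so β ≥ 2/27.
The tighter constraint is Atlas's, so cooperation needs β ≥ 4/13.

Atlas; β ≥ 4/13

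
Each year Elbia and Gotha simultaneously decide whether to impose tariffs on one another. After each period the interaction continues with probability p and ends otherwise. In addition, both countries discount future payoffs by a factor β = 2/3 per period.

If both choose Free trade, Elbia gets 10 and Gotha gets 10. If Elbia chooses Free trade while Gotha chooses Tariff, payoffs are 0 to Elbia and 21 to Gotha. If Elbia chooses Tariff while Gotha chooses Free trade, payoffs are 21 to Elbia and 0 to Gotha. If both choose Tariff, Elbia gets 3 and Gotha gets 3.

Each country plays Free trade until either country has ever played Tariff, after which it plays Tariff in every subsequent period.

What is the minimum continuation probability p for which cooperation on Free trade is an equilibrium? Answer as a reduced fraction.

11/12

With continuation probability p and discount β, the effective per-period discount factor is βp.
Grim-trigger IC: βp ≥ (21−10)/(21−3) = 11/18.
So p ≥ (11/18)/(2/3) = 11/12.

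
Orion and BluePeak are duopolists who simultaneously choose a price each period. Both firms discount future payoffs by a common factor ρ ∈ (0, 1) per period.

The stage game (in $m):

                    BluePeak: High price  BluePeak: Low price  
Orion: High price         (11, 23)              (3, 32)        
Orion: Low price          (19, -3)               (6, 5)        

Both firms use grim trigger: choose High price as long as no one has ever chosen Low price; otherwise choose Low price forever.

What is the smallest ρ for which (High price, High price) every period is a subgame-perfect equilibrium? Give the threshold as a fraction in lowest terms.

8/13

Orion's threshold: (19−11)/(19−6) = 8/13.
BluePeak's threshold: (32−23)/(32−5) = 1/3.
8/13 > 1/3, so Orion binds and ρ* = 8/13.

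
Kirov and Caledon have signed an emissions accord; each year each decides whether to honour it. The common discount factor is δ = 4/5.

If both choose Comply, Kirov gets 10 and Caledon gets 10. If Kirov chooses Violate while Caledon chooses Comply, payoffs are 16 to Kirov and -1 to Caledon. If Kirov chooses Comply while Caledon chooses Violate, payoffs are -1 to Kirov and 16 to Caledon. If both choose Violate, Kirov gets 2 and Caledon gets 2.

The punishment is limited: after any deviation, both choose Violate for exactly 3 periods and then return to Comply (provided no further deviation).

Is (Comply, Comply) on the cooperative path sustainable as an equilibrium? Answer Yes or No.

Yes

IC: δ+…+δ^3 ≥ (16−10)/(10−2) = 3/4.
At δ = 4/5: partial sum = 1.9520 ≥ 0.7500. Cooperation sustainable.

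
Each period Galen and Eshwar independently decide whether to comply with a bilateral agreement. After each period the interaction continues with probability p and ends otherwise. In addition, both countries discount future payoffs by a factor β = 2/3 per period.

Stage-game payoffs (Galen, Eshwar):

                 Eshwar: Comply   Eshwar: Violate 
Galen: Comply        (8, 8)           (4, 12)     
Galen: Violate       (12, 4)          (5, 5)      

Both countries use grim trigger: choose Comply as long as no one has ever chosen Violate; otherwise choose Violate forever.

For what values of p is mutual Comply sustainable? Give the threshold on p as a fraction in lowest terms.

6/7

Expected continuation weight on next period's payoff is β·p = 2/3·p, which plays the role of the discount factor.
Cooperation requires 2/3·p ≥ (12−8)/(12−5) = 4/7, hence p ≥ 6/7.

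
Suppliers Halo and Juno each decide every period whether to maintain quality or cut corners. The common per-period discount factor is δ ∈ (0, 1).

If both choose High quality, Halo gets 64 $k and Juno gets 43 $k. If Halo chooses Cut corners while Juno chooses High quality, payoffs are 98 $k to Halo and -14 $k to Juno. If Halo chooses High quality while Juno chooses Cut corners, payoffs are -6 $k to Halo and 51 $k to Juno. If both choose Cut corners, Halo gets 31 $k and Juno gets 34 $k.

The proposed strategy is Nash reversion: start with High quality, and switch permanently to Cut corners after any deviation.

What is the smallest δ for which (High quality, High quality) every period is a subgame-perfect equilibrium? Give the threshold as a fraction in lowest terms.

Halo: cooperation gives 64 each period; deviation gives 98 once then 31 forever.
  64/(1−δ) ≥ 98 + 31δ/(1−δ) ⇒ δ ≥ 34/67.
Juno: cooperation gives 43 each period; deviation gives 51 once then 34 forever.
  δ ≥ 8/17.
Both must hold, so the binding constraint is Halo's: δ ≥ 34/67.

34/67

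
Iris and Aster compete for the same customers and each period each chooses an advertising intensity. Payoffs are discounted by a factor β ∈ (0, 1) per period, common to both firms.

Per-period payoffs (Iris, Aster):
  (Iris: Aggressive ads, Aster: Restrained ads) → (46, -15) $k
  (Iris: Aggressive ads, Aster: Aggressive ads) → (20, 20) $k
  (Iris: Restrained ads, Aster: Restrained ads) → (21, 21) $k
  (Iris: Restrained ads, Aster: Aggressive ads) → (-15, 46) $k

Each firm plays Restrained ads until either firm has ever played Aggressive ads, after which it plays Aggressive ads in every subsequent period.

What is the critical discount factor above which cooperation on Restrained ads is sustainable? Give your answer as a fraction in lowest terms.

25/26

21/(1−β) ≥ 46 + 20β/(1−β)
21 ≥ 46 − 26β
β ≥ 25/26.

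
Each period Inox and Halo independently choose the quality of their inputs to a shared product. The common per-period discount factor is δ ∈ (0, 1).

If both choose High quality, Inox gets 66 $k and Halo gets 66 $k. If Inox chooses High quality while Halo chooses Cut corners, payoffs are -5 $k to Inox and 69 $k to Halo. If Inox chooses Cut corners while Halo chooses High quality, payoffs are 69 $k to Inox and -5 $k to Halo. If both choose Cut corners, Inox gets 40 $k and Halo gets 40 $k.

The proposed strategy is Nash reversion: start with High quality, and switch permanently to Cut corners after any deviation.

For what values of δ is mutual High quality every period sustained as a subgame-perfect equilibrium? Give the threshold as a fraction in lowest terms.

One-period gain from deviating is 69 − 66 = 3. The loss is 66 − 40 = 26 in every subsequent period, with present value 26·δ/(1−δ).
Deviation is unprofitable when 26·δ/(1−δ) ≥ 3, i.e. δ/(1−δ) ≥ 3/26.
Equivalently δ ≥ 3/(3+26) = 3/29.

3/29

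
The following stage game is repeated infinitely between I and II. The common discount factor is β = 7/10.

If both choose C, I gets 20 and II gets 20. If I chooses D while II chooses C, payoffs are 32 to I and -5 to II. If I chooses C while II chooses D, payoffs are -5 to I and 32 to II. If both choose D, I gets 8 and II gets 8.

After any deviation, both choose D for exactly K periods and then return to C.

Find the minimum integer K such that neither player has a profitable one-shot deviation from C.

2

No profitable deviation requires (20−8)(β+…+β^K) ≥ 32−20, i.e. β+…+β^K ≥ 1 ≈ 1.0000.
With β = 7/10, the partial sums are K=1: 0.7000, K=2: 1.1900.
K = 2 is the first length at which the sum reaches 1.0000.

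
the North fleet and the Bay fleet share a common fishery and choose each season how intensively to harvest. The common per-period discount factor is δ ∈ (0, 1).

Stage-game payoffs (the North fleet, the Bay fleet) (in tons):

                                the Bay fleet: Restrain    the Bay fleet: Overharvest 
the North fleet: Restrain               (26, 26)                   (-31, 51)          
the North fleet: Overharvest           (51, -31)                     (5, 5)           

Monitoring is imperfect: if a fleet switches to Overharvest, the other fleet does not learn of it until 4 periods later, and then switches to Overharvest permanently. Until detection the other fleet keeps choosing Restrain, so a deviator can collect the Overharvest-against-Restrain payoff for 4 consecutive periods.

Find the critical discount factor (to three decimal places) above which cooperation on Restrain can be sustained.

The best deviation is to choose Overharvest for all 4 undetected periods, earning 51 each, then 5 forever once detected.
Deviation value: 51(1−δ^4)/(1−δ) + 5δ^4/(1−δ); cooperation value: 26/(1−δ).
IC: 26 ≥ 51(1−δ^4) + 5δ^4 = 51 − 46δ^4.
So δ^4 ≥ 25/46, giving δ ≥ (25/46)^(1/4) ≈ 0.859.

0.859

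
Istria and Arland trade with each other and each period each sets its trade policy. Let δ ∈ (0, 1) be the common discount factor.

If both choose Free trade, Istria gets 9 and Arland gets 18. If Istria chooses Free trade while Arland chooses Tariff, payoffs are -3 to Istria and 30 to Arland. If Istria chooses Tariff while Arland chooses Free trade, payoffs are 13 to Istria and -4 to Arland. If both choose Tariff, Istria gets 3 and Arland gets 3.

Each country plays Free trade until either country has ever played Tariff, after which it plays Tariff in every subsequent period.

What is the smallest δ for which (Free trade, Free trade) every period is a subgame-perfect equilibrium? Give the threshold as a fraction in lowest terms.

4/9

For Istria: deviation gain 13−9 = 4, per-period punishment loss 9−3 = 6. IC gives δ ≥ 4/10 = 2/5.
For Arland: gain 12, loss 15 per period, so δ ≥ 12/27 = 4/9.
The tighter constraint is Arland's, so cooperation needs δ ≥ 4/9.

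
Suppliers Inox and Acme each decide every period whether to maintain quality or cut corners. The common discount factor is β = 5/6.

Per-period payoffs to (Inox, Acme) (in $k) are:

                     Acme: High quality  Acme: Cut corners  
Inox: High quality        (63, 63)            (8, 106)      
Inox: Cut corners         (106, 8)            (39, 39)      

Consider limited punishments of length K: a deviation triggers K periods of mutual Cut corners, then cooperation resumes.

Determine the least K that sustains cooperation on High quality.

3

No profitable deviation requires (63−39)(β+…+β^K) ≥ 106−63, i.e. β+…+β^K ≥ 43/24 ≈ 1.7917.
With β = 5/6, the partial sums are K=1: 0.8333, K=2: 1.5278, K=3: 2.1065.
K = 3 is the first length at which the sum reaches 1.7917.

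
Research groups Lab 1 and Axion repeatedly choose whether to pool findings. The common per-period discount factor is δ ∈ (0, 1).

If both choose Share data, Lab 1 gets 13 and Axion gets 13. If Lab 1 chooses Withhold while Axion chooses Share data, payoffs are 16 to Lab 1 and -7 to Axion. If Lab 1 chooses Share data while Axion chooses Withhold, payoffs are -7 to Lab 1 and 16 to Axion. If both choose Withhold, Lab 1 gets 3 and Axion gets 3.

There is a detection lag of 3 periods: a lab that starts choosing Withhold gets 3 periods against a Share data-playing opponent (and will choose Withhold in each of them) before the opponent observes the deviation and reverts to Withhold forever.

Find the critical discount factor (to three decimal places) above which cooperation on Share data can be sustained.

0.613

A deviator earns 16 for 3 periods, then 3 forever; cooperating earns 13 forever. Multiplying the IC by (1−δ):
13 ≥ 16(1−δ^3) + 3δ^3, so 13·δ^3 ≥ 3 and δ^3 ≥ 3/13.
δ ≥ (3/13)^(1/3) ≈ 0.613.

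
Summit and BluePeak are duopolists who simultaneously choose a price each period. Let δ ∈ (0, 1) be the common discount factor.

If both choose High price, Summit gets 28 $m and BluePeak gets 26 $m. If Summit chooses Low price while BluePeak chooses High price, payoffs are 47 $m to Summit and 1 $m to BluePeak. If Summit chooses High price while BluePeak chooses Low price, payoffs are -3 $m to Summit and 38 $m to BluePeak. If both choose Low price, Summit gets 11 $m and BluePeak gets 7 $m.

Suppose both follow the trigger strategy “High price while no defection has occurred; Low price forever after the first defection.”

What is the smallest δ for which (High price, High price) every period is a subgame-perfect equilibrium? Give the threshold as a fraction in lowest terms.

19/36

Summit's threshold: (47−28)/(47−11) = 19/36.
BluePeak's threshold: (38−26)/(38−7) = 12/31.
19/36 > 12/31, so Summit binds and δ* = 19/36.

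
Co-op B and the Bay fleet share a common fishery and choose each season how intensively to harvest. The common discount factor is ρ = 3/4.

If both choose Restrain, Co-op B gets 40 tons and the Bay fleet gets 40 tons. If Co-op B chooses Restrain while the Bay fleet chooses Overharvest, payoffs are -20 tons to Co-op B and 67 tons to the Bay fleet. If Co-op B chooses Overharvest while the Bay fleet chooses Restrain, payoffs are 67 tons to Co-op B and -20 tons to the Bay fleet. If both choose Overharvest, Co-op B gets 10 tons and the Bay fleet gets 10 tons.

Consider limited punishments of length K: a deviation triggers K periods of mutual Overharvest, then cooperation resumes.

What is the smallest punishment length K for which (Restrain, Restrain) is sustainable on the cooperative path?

2

IC: ρ(1−ρ^K)/(1−ρ) ≥ (67−40)/(40−10) = 9/10.
With ρ = 3/4: need 1 − ρ^K ≥ 9/10·(1−3/4)/(3/4), i.e. ρ^K ≤ 0.7000.
Since (3/4)^1 = 0.7500 and (3/4)^2 = 0.5625, the smallest such K is 2.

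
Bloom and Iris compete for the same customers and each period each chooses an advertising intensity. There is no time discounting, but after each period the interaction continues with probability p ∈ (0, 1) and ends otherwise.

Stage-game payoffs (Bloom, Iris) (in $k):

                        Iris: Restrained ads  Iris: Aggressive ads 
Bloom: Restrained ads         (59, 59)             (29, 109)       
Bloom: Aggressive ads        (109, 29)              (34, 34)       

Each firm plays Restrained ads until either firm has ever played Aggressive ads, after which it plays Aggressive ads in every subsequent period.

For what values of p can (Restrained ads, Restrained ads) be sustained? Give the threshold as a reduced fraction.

2/3

Expected cooperation value is 59 + p·59 + p²·59 + … = 59/(1−p); deviation gives 109 + p·34/(1−p).
59 ≥ 109(1−p) + 34p ⇒ 75p ≥ 50 ⇒ p ≥ 50/75 = 2/3.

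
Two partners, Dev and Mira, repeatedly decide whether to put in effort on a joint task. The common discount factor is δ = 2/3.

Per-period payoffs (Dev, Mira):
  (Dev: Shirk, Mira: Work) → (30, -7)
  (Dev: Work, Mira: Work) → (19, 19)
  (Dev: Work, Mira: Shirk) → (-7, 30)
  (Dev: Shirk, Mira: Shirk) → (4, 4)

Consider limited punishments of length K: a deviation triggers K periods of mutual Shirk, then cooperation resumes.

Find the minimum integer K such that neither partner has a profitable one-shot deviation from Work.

2

No profitable deviation requires (19−4)(δ+…+δ^K) ≥ 30−19, i.e. δ+…+δ^K ≥ 11/15 ≈ 0.7333.
With δ = 2/3, the partial sums are K=1: 0.6667, K=2: 1.1111.
K = 2 is the first length at which the sum reaches 0.7333.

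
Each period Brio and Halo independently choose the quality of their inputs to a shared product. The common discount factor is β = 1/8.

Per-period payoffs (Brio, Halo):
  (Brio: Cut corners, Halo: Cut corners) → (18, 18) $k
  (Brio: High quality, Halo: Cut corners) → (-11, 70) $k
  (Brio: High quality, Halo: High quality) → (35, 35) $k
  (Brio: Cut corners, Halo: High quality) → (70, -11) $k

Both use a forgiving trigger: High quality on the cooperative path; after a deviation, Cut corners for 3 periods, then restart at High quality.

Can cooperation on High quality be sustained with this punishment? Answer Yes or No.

IC: β+…+β^3 ≥ (70−35)/(35−18) = 35/17.
At β = 1/8: partial sum = 0.1426 < 2.0588. Cooperation not sustainable.

No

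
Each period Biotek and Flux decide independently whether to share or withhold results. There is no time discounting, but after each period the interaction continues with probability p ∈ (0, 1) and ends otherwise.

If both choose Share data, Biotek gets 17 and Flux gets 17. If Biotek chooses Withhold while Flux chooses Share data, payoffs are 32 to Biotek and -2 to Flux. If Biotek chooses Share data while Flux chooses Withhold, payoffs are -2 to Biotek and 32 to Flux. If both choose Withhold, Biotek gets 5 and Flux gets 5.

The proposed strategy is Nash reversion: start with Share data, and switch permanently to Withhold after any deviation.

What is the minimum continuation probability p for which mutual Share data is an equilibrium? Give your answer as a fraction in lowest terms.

5/9

With no time discounting, the continuation probability p plays the role of the discount factor.
Grim-trigger IC: 17/(1−p) ≥ 32 + 5p/(1−p) ⇒ p ≥ (32−17)/(32−5) = 5/9.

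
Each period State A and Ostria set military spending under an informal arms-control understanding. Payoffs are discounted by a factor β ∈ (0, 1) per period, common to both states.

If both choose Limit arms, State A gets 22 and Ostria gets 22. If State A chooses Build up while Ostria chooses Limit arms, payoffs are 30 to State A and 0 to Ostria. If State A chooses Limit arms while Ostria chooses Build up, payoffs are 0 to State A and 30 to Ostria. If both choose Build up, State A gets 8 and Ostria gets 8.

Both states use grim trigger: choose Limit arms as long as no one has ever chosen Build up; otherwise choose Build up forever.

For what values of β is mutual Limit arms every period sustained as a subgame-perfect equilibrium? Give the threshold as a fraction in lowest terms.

One-period gain from deviating is 30 − 22 = 8. The loss is 22 − 8 = 14 in every subsequent period, with present value 14·β/(1−β).
Deviation is unprofitable when 14·β/(1−β) ≥ 8, i.e. β/(1−β) ≥ 4/7.
Equivalently β ≥ 8/(8+14) = 4/11.

4/11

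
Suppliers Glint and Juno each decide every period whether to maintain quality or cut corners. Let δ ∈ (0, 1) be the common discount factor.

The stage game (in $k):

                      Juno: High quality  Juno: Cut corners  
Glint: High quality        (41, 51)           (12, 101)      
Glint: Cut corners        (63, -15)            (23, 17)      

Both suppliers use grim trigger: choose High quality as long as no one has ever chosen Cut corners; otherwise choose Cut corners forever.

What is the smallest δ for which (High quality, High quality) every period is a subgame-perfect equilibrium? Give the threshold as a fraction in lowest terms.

25/42

For Glint: deviation gain 63−41 = 22, per-period punishment loss 41−23 = 18. IC gives δ ≥ 22/40 = 11/20.
For Juno: gain 50, loss 34 per period, so δ ≥ 50/84 = 25/42.
The tighter constraint is Juno's, so cooperation needs δ ≥ 25/42.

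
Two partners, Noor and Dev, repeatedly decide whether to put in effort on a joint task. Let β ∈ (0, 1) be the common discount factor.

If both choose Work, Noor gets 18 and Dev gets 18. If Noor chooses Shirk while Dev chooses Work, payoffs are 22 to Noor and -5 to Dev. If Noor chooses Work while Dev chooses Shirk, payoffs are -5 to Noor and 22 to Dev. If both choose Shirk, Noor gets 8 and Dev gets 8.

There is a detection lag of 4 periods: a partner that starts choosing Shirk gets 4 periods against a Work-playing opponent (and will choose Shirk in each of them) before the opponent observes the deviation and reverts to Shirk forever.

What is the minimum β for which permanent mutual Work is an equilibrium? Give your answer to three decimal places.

0.731

Deviating for the 4 undetected periods gains 22−18 = 4 per period over cooperation, then loses 18−8 = 10 per period forever once punishment starts.
Gain: 4(1 + β + … + β^3); loss: 10·β^4/(1−β).
No profitable deviation ⇔ 4(1−β^4) ≤ 10·β^4, i.e. β^4 ≥ 4/(4+10) = 2/7.
Hence β ≥ (2/7)^(1/4) ≈ 0.731.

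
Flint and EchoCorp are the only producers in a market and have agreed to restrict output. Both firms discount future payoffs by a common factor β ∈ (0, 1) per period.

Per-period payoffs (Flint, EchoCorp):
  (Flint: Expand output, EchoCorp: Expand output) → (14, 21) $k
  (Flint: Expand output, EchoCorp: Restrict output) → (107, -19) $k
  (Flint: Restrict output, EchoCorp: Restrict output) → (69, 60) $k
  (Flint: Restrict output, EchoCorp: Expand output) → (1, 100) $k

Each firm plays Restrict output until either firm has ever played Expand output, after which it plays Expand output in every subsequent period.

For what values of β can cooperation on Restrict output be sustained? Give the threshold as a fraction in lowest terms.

40/79

For Flint: deviation gain 107−69 = 38, per-period punishment loss 69−14 = 55. IC gives β ≥ 38/93.
For EchoCorp: gain 40, loss 39 per period, so β ≥ 40/79.
The tighter constraint is EchoCorp's, so cooperation needs β ≥ 40/79.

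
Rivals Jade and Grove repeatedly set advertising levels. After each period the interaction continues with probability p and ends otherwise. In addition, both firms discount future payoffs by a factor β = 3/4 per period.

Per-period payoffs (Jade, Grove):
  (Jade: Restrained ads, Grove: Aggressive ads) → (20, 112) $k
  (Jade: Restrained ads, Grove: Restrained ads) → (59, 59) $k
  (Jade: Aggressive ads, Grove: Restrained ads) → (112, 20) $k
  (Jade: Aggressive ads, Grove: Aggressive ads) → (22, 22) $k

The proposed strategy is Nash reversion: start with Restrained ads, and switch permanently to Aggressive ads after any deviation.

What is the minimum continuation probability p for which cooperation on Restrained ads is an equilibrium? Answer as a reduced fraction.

106/135

With continuation probability p and discount β, the effective per-period discount factor is βp.
Grim-trigger IC: βp ≥ (112−59)/(112−22) = 53/90.
So p ≥ (53/90)/(3/4) = 106/135.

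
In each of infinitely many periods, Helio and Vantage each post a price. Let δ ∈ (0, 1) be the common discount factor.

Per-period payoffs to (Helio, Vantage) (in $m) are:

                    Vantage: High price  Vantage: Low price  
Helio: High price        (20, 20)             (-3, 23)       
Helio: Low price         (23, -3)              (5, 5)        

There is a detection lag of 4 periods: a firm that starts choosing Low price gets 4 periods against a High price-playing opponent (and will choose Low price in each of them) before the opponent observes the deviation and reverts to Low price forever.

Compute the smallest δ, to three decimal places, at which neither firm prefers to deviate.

A deviator earns 23 for 4 periods, then 5 forever; cooperating earns 20 forever. Multiplying the IC by (1−δ):
20 ≥ 23(1−δ^4) + 5δ^4, so 18·δ^4 ≥ 3 and δ^4 ≥ 1/6.
δ ≥ (1/6)^(1/4) ≈ 0.639.

0.639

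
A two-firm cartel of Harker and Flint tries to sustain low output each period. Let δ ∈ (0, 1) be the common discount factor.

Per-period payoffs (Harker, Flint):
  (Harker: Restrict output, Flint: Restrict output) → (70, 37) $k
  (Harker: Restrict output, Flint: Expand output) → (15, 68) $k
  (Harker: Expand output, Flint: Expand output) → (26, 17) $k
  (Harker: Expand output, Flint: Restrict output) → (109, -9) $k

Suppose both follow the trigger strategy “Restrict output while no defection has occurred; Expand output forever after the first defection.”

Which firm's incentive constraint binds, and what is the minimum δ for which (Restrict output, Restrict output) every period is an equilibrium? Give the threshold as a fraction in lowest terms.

Harker: cooperation gives 70 each period; deviation gives 109 once then 26 forever.
  70/(1−δ) ≥ 109 + 26δ/(1−δ) ⇒ δ ≥ 39/83.
Flint: cooperation gives 37 each period; deviation gives 68 once then 17 forever.
  δ ≥ 31/51.
Both must hold, so the binding constraint is Flint's: δ ≥ 31/51.

Flint; δ ≥ 31/51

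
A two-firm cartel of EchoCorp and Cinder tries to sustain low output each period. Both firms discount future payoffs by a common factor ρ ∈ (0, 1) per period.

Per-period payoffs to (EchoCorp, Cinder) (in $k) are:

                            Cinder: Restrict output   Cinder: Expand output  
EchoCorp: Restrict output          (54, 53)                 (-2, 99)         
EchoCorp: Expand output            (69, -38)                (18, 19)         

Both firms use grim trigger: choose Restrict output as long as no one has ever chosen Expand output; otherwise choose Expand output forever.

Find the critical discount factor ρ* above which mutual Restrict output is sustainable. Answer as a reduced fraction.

23/40

For EchoCorp: deviation gain 69−54 = 15, per-period punishment loss 54−18 = 36. IC gives ρ ≥ 15/51 = 5/17.
For Cinder: gain 46, loss 34 per period, so ρ ≥ 46/80 = 23/40.
The tighter constraint is Cinder's, so cooperation needs ρ ≥ 23/40.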